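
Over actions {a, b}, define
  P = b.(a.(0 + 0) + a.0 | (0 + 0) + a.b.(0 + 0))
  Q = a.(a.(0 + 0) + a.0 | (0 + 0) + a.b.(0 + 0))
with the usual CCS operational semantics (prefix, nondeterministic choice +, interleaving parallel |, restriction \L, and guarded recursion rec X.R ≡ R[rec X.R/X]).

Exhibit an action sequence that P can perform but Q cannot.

b

P's transition system — 5 states:
  p0 = b.(a.(0 + 0) + a.0 | (0 + 0) + a.b.(0 + 0)) :: --b--▸ p1
  p1 = a.(0 + 0) + a.0 | (0 + 0) + a.b.(0 + 0) :: --a--▸ p2, --a--▸ p3, --a--▸ p4
  p2 = 0 + 0 :: stopped
  p3 = 0 | (0 + 0) :: stopped
  p4 = b.(0 + 0) :: --b--▸ p2
Q's transition system — 5 states:
  q0 = a.(a.(0 + 0) + a.0 | (0 + 0) + a.b.(0 + 0)) :: --a--▸ q1
  q1 = a.(0 + 0) + a.0 | (0 + 0) + a.b.(0 + 0) :: --a--▸ q2, --a--▸ q3, --a--▸ q4
  q2 = 0 + 0 :: stopped
  q3 = 0 | (0 + 0) :: stopped
  q4 = b.(0 + 0) :: --b--▸ q2
Executing b from P (initial set {p0}):
  step 1 (b): {p1}
  P completes σ.
Executing b from Q (initial set {q0}):
  step 1 (b): ∅ (Q stuck)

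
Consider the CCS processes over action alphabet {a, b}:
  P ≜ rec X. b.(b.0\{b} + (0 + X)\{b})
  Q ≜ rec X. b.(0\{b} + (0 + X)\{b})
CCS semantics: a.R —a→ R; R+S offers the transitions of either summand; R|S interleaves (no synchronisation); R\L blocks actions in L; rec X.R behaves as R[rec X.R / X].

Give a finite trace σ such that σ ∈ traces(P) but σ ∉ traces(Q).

Reachable graph of P (3 states):
  u0 = rec X. b.(b.0\{b} + (0 + X)\{b}) ⊢ --b--▸ u1
  u1 = b.0\{b} + (0 + (rec X. b.(b.0\{b} + (0 + X)\{b})))\{b} ⊢ --b--▸ u2
  u2 = 0\{b} ⊢ ·
Reachable graph of Q (2 states):
  v0 = rec X. b.(0\{b} + (0 + X)\{b}) ⊢ --b--▸ v1
  v1 = 0\{b} + (0 + (rec X. b.(0\{b} + (0 + X)\{b})))\{b} ⊢ ·
Executing bb from P (initial set {u0}):
  after b @ step 1: {u1}
  after b @ step 2: {u2}
  ✓ P
Executing bb from Q (initial set {v0}):
  after b @ step 1: {v1}
  after b @ step 2: ∅  — Q cannot continue

bb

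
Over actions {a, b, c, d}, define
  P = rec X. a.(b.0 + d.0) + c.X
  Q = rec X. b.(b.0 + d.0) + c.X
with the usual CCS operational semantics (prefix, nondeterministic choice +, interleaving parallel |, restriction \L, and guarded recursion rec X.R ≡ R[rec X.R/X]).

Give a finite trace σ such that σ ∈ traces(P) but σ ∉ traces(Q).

Reachable graph of P (3 states):
  m0 = rec X. a.(b.0 + d.0) + c.X → -a-> m1, -c-> m0
  m1 = b.0 + d.0 → -b-> m2, -d-> m2
  m2 = 0 → stopped
Reachable graph of Q (3 states):
  n0 = rec X. b.(b.0 + d.0) + c.X → -b-> n1, -c-> n0
  n1 = b.0 + d.0 → -b-> n2, -d-> n2
  n2 = 0 → stopped
Trace ⟨a⟩ through P, begin at {m0}:
  after a @ step 1: {m1}
  — P admits the full trace.
Trace ⟨a⟩ through Q, begin at {n0}:
  after a @ step 1: no successor for Q

a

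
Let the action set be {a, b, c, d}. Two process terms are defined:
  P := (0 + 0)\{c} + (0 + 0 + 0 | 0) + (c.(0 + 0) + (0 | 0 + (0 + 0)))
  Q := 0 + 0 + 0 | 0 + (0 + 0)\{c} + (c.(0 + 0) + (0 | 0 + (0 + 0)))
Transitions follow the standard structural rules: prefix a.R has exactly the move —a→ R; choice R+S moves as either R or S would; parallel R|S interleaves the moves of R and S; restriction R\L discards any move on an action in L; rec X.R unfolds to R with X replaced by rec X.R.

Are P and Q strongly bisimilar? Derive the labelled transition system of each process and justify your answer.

Reachable graph of P (2 states):
  s0 = (0 + 0)\{c} + (0 + 0 + 0 | 0) + (c.(0 + 0) + (0 | 0 + (0 + 0))) :: =c=> s1
  s1 = 0 + 0 :: ·
Reachable graph of Q (2 states):
  t0 = 0 + 0 + 0 | 0 + (0 + 0)\{c} + (c.(0 + 0) + (0 | 0 + (0 + 0))) :: =c=> t1
  t1 = 0 + 0 :: ·
Bisimilarity quotient blocks:
  B0 = {s0, t0}
  B1 = {s1, t1}
s0 ∈ B0, t0 ∈ B0 → same block

YES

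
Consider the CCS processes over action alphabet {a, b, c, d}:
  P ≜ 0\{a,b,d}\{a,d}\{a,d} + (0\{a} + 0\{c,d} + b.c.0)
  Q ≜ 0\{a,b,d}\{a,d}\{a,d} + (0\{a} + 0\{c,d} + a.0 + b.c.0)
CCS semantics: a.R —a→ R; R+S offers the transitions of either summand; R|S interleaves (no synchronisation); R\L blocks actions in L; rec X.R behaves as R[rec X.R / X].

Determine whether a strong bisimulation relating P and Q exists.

NO

Reachable graph of P (3 states):
  m0 = 0\{a,b,d}\{a,d}\{a,d} + (0\{a} + 0\{c,d} + b.c.0) → —b→ m1
  m1 = c.0 → —c→ m2
  m2 = 0 → ∅
Reachable graph of Q (3 states):
  n0 = 0\{a,b,d}\{a,d}\{a,d} + (0\{a} + 0\{c,d} + a.0 + b.c.0) → —a→ n1, —b→ n2
  n1 = 0 → ∅
  n2 = c.0 → —c→ n1
Partition-refinement fixed point:
  B0 = {m0}
  B1 = {m1, n2}
  B2 = {m2, n1}
  B3 = {n0}
m0 ∈ B0, n0 ∈ B3 → different blocks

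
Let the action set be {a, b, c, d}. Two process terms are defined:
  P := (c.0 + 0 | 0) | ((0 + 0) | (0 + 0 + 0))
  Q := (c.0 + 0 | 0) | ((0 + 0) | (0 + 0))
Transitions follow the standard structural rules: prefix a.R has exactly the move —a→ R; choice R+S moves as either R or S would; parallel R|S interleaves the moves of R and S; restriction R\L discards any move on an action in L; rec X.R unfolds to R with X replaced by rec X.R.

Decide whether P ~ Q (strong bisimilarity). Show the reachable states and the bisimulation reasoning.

P ~ Q

Reachable graph of P (2 states):
  m0 = (c.0 + 0 | 0) | ((0 + 0) | (0 + 0 + 0)) has moves -c-> m1
  m1 = 0 | ((0 + 0) | (0 + 0 + 0)) has moves ∅
Reachable graph of Q (2 states):
  n0 = (c.0 + 0 | 0) | ((0 + 0) | (0 + 0)) has moves -c-> n1
  n1 = 0 | ((0 + 0) | (0 + 0)) has moves ∅
Partition-refinement fixed point:
  B0 = {m0, n0}
  B1 = {m1, n1}
m0 ∈ B0, n0 ∈ B0 → same block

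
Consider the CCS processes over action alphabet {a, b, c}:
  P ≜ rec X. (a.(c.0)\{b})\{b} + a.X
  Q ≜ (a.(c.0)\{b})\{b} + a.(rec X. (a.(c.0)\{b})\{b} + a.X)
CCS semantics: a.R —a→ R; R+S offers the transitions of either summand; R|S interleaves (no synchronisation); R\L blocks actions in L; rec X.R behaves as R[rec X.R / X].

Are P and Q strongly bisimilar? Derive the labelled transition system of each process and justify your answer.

LTS(P): 3 reachable states
  p0 = rec X. (a.(c.0)\{b})\{b} + a.X ⊢ -a-> p0, -a-> p1
  p1 = (c.0)\{b}\{b} ⊢ -c-> p2
  p2 = 0\{b}\{b} ⊢ ∅
LTS(Q): 4 reachable states
  q0 = (a.(c.0)\{b})\{b} + a.(rec X. (a.(c.0)\{b})\{b} + a.X) ⊢ -a-> q1, -a-> q2
  q1 = (c.0)\{b}\{b} ⊢ -c-> q3
  q2 = rec X. (a.(c.0)\{b})\{b} + a.X ⊢ -a-> q1, -a-> q2
  q3 = 0\{b}\{b} ⊢ ∅
Coarsest stable partition (strong bisimilarity classes):
  B0 = {p0, q0, q2}
  B1 = {p1, q1}
  B2 = {p2, q3}
p0 ∈ B0, q0 ∈ B0 → same block

P ~ Q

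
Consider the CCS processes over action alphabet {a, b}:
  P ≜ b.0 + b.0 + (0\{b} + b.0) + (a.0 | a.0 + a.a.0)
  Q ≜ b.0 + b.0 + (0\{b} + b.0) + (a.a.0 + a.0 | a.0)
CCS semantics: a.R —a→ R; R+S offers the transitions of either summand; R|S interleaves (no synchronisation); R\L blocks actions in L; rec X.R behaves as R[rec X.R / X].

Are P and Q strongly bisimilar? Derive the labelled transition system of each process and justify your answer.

Reachable graph of P (6 states):
  s0 = b.0 + b.0 + (0\{b} + b.0) + (a.0 | a.0 + a.a.0) has moves —a→ s1, —a→ s2, —a→ s3, —b→ s4
  s1 = 0 | a.0 has moves —a→ s5
  s2 = a.0 has moves —a→ s4
  s3 = a.0 | 0 has moves —a→ s5
  s4 = 0 has moves ·
  s5 = 0 | 0 has moves ·
Reachable graph of Q (6 states):
  t0 = b.0 + b.0 + (0\{b} + b.0) + (a.a.0 + a.0 | a.0) has moves —a→ t1, —a→ t2, —a→ t3, —b→ t4
  t1 = 0 | a.0 has moves —a→ t5
  t2 = a.0 has moves —a→ t4
  t3 = a.0 | 0 has moves —a→ t5
  t4 = 0 has moves ·
  t5 = 0 | 0 has moves ·
Partition-refinement fixed point:
  B0 = {s0, t0}
  B1 = {s1, s2, s3, t1, t2, t3}
  B2 = {s4, s5, t4, t5}
s0 ∈ B0, t0 ∈ B0 → same block

YES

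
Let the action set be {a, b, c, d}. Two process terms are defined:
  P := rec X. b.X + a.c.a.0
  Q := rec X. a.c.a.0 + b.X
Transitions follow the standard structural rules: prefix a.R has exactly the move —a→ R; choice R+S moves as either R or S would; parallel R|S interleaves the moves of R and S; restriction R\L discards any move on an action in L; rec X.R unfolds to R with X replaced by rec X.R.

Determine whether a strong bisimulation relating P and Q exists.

bisimilar

P's transition system — 4 states:
  u0 = rec X. b.X + a.c.a.0 ⊢ ··a··> u1, ··b··> u0
  u1 = c.a.0 ⊢ ··c··> u2
  u2 = a.0 ⊢ ··a··> u3
  u3 = 0 ⊢ deadlocked
Q's transition system — 4 states:
  v0 = rec X. a.c.a.0 + b.X ⊢ ··a··> v1, ··b··> v0
  v1 = c.a.0 ⊢ ··c··> v2
  v2 = a.0 ⊢ ··a··> v3
  v3 = 0 ⊢ deadlocked
Bisimilarity quotient blocks:
  B0 = {u0, v0}
  B1 = {u1, v1}
  B2 = {u2, v2}
  B3 = {u3, v3}
u0 ∈ B0, v0 ∈ B0 → same block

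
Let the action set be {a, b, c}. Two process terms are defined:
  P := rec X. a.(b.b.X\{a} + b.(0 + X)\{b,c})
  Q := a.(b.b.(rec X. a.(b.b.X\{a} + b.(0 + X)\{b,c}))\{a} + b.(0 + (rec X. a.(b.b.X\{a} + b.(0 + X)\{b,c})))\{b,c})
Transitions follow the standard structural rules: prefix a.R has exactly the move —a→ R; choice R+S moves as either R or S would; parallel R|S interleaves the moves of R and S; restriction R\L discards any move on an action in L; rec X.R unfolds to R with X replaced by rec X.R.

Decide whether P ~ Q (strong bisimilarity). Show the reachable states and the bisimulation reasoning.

P ~ Q

Reachable graph of P (6 states):
  m0 = rec X. a.(b.b.X\{a} + b.(0 + X)\{b,c}) has moves =a=> m1
  m1 = b.b.(rec X. a.(b.b.X\{a} + b.(0 + X)\{b,c}))\{a} + b.(0 + (rec X. a.(b.b.X\{a} + b.(0 + X)\{b,c})))\{b,c} has moves =b=> m2, =b=> m3
  m2 = (0 + (rec X. a.(b.b.X\{a} + b.(0 + X)\{b,c})))\{b,c} has moves =a=> m4
  m3 = b.(rec X. a.(b.b.X\{a} + b.(0 + X)\{b,c}))\{a} has moves =b=> m5
  m4 = (b.b.(rec X. a.(b.b.X\{a} + b.(0 + X)\{b,c}))\{a} + b.(0 + (rec X. a.(b.b.X\{a} + b.(0 + X)\{b,c})))\{b,c})\{b,c} has moves deadlocked
  m5 = (rec X. a.(b.b.X\{a} + b.(0 + X)\{b,c}))\{a} has moves deadlocked
Reachable graph of Q (6 states):
  n0 = a.(b.b.(rec X. a.(b.b.X\{a} + b.(0 + X)\{b,c}))\{a} + b.(0 + (rec X. a.(b.b.X\{a} + b.(0 + X)\{b,c})))\{b,c}) has moves =a=> n1
  n1 = b.b.(rec X. a.(b.b.X\{a} + b.(0 + X)\{b,c}))\{a} + b.(0 + (rec X. a.(b.b.X\{a} + b.(0 + X)\{b,c})))\{b,c} has moves =b=> n2, =b=> n3
  n2 = (0 + (rec X. a.(b.b.X\{a} + b.(0 + X)\{b,c})))\{b,c} has moves =a=> n4
  n3 = b.(rec X. a.(b.b.X\{a} + b.(0 + X)\{b,c}))\{a} has moves =b=> n5
  n4 = (b.b.(rec X. a.(b.b.X\{a} + b.(0 + X)\{b,c}))\{a} + b.(0 + (rec X. a.(b.b.X\{a} + b.(0 + X)\{b,c})))\{b,c})\{b,c} has moves deadlocked
  n5 = (rec X. a.(b.b.X\{a} + b.(0 + X)\{b,c}))\{a} has moves deadlocked
Bisimilarity quotient blocks:
  B0 = {m0, n0}
  B1 = {m1, n1}
  B2 = {m3, n3}
  B3 = {m4, m5, n4, n5}
  B4 = {m2, n2}
m0 ∈ B0, n0 ∈ B0 → same block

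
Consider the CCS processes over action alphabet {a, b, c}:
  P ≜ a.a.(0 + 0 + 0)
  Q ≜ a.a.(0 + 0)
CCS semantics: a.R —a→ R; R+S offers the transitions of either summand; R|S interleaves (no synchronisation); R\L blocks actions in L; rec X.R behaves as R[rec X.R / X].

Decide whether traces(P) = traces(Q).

P's transition system — 3 states:
  s0 = a.a.(0 + 0 + 0) → —a→ s1
  s1 = a.(0 + 0 + 0) → —a→ s2
  s2 = 0 + 0 + 0 → (no moves)
Q's transition system — 3 states:
  t0 = a.a.(0 + 0) → —a→ t1
  t1 = a.(0 + 0) → —a→ t2
  t2 = 0 + 0 → (no moves)
Partition-refinement fixed point:
  B0 = {s0, t0}
  B1 = {s1, t1}
  B2 = {s2, t2}
s0 ∈ B0, t0 ∈ B0 → same block
Bisimilar ⇒ trace-equivalent.

trace-equivalent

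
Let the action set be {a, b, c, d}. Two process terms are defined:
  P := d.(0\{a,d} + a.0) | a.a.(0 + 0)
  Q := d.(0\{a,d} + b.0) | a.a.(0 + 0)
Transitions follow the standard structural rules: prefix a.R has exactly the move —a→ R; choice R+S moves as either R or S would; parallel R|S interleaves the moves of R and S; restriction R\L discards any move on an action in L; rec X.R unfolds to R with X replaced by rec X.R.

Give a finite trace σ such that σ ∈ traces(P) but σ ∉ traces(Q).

aada

LTS(P): 9 reachable states
  m0 = d.(0\{a,d} + a.0) | a.a.(0 + 0) has moves ··a··> m1, ··d··> m2
  m1 = d.(0\{a,d} + a.0) | a.(0 + 0) has moves ··a··> m3, ··d··> m4
  m2 = (0\{a,d} + a.0) | a.a.(0 + 0) has moves ··a··> m4, ··a··> m5
  m3 = d.(0\{a,d} + a.0) | (0 + 0) has moves ··d··> m6
  m4 = (0\{a,d} + a.0) | a.(0 + 0) has moves ··a··> m6, ··a··> m7
  m5 = 0 | a.a.(0 + 0) has moves ··a··> m7
  m6 = (0\{a,d} + a.0) | (0 + 0) has moves ··a··> m8
  m7 = 0 | a.(0 + 0) has moves ··a··> m8
  m8 = 0 | (0 + 0) has moves deadlocked
LTS(Q): 9 reachable states
  n0 = d.(0\{a,d} + b.0) | a.a.(0 + 0) has moves ··a··> n1, ··d··> n2
  n1 = d.(0\{a,d} + b.0) | a.(0 + 0) has moves ··a··> n3, ··d··> n4
  n2 = (0\{a,d} + b.0) | a.a.(0 + 0) has moves ··a··> n4, ··b··> n5
  n3 = d.(0\{a,d} + b.0) | (0 + 0) has moves ··d··> n6
  n4 = (0\{a,d} + b.0) | a.(0 + 0) has moves ··a··> n6, ··b··> n7
  n5 = 0 | a.a.(0 + 0) has moves ··a··> n7
  n6 = (0\{a,d} + b.0) | (0 + 0) has moves ··b··> n8
  n7 = 0 | a.(0 + 0) has moves ··a··> n8
  n8 = 0 | (0 + 0) has moves deadlocked
Executing aada from P (initial set {m0}):
  step 1 (a): {m1}
  step 2 (a): {m3}
  step 3 (d): {m6}
  step 4 (a): {m8}
  ✓ P
Executing aada from Q (initial set {n0}):
  step 1 (a): {n1}
  step 2 (a): {n3}
  step 3 (d): {n6}
  step 4 (a): ∅  — Q cannot continue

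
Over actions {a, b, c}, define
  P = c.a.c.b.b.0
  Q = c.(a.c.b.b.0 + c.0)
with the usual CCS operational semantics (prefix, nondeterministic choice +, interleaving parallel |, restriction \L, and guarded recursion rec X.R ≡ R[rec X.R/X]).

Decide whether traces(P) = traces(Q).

P's transition system — 6 states:
  s0 = c.a.c.b.b.0 ⊢ =c=> s1
  s1 = a.c.b.b.0 ⊢ =a=> s2
  s2 = c.b.b.0 ⊢ =c=> s3
  s3 = b.b.0 ⊢ =b=> s4
  s4 = b.0 ⊢ =b=> s5
  s5 = 0 ⊢ deadlocked
Q's transition system — 6 states:
  t0 = c.(a.c.b.b.0 + c.0) ⊢ =c=> t1
  t1 = a.c.b.b.0 + c.0 ⊢ =a=> t2, =c=> t3
  t2 = c.b.b.0 ⊢ =c=> t4
  t3 = 0 ⊢ deadlocked
  t4 = b.b.0 ⊢ =b=> t5
  t5 = b.0 ⊢ =b=> t3
Trace ⟨cc⟩ through Q, begin at {t0}:
  step 1 (c): {t1}
  step 2 (c): {t3}
  Q completes σ.
Trace ⟨cc⟩ through P, begin at {s0}:
  step 1 (c): {s1}
  step 2 (c): no successor for P

traces(P) ≠ traces(Q) — witness ⟨cc⟩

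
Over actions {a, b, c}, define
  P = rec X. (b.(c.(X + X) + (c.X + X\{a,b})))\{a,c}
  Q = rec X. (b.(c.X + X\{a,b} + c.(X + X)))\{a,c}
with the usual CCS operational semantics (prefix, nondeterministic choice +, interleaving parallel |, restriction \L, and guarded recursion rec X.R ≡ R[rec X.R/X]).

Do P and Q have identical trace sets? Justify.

Reachable graph of P (2 states):
  p0 = rec X. (b.(c.(X + X) + (c.X + X\{a,b})))\{a,c} | —b→ p1
  p1 = (c.((rec X. (b.(c.(X + X) + (c.X + X\{a,b})))\{a,c}) + (rec X. (b.(c.(X + X) + (c.X + X\{a,b})))\{a,c})) + (c.(rec X. (b.(c.(X + X) + (c.X + X\{a,b})))\{a,c}) + (rec X. (b.(c.(X + X) + (c.X + X\{a,b})))\{a,c})\{a,b}))\{a,c} | (no moves)
Reachable graph of Q (2 states):
  q0 = rec X. (b.(c.X + X\{a,b} + c.(X + X)))\{a,c} | —b→ q1
  q1 = (c.(rec X. (b.(c.X + X\{a,b} + c.(X + X)))\{a,c}) + (rec X. (b.(c.X + X\{a,b} + c.(X + X)))\{a,c})\{a,b} + c.((rec X. (b.(c.X + X\{a,b} + c.(X + X)))\{a,c}) + (rec X. (b.(c.X + X\{a,b} + c.(X + X)))\{a,c})))\{a,c} | (no moves)
Partition-refinement fixed point:
  B0 = {p0, q0}
  B1 = {p1, q1}
p0 ∈ B0, q0 ∈ B0 → same block
Bisimilar ⇒ trace-equivalent.

trace-equivalent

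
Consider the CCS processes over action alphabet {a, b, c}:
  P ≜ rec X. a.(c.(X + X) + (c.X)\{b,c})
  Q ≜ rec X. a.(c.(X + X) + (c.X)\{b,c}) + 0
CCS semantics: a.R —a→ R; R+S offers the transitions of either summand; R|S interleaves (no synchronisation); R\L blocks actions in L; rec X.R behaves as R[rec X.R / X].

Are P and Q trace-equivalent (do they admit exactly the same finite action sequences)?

trace-equivalent

P's transition system — 3 states:
  m0 = rec X. a.(c.(X + X) + (c.X)\{b,c}) | —a→ m1
  m1 = c.((rec X. a.(c.(X + X) + (c.X)\{b,c})) + (rec X. a.(c.(X + X) + (c.X)\{b,c}))) + (c.(rec X. a.(c.(X + X) + (c.X)\{b,c})))\{b,c} | —c→ m2
  m2 = (rec X. a.(c.(X + X) + (c.X)\{b,c})) + (rec X. a.(c.(X + X) + (c.X)\{b,c})) | —a→ m1
Q's transition system — 3 states:
  n0 = rec X. a.(c.(X + X) + (c.X)\{b,c}) + 0 | —a→ n1
  n1 = c.((rec X. a.(c.(X + X) + (c.X)\{b,c}) + 0) + (rec X. a.(c.(X + X) + (c.X)\{b,c}) + 0)) + (c.(rec X. a.(c.(X + X) + (c.X)\{b,c}) + 0))\{b,c} | —c→ n2
  n2 = (rec X. a.(c.(X + X) + (c.X)\{b,c}) + 0) + (rec X. a.(c.(X + X) + (c.X)\{b,c}) + 0) | —a→ n1
Partition-refinement fixed point:
  B0 = {m0, m2, n0, n2}
  B1 = {m1, n1}
m0 ∈ B0, n0 ∈ B0 → same block
Bisimilar ⇒ trace-equivalent.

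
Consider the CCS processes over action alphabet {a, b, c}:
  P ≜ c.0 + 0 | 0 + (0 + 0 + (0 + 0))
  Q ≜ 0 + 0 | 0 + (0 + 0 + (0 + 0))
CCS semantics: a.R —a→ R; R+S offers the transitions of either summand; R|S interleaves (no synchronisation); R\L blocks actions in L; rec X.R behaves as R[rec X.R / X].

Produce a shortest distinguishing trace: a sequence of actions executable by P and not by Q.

P's transition system — 2 states:
  m0 = c.0 + 0 | 0 + (0 + 0 + (0 + 0)) | ··c··> m1
  m1 = 0 | ∅
Q's transition system — 1 states:
  n0 = 0 + 0 | 0 + (0 + 0 + (0 + 0)) | ∅
Run σ = ⟨c⟩ on P: start {m0}
  after c @ step 1: {m1}
  ✓ P
Run σ = ⟨c⟩ on Q: start {n0}
  after c @ step 1: ∅  — Q cannot continue

c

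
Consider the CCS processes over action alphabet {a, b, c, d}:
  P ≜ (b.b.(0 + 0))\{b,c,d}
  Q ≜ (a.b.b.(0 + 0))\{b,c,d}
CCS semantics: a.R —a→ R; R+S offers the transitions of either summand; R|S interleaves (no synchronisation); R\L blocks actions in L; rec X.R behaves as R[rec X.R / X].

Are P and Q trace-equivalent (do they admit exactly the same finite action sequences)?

trace-distinct — witness ⟨a⟩

LTS(P): 1 reachable states
  s0 = (b.b.(0 + 0))\{b,c,d} :: ·
LTS(Q): 2 reachable states
  t0 = (a.b.b.(0 + 0))\{b,c,d} :: —a→ t1
  t1 = (b.b.(0 + 0))\{b,c,d} :: ·
Executing a from Q (initial set {t0}):
  step 1 (a): {t1}
  Q completes σ.
Executing a from P (initial set {s0}):
  step 1 (a): ∅  — P cannot continue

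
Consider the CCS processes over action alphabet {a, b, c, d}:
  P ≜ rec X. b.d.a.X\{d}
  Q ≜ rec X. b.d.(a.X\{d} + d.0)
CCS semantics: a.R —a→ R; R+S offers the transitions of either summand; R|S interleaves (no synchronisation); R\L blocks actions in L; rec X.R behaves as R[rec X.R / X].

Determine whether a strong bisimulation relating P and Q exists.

Reachable graph of P (5 states):
  p0 = rec X. b.d.a.X\{d} :: —b→ p1
  p1 = d.a.(rec X. b.d.a.X\{d})\{d} :: —d→ p2
  p2 = a.(rec X. b.d.a.X\{d})\{d} :: —a→ p3
  p3 = (rec X. b.d.a.X\{d})\{d} :: —b→ p4
  p4 = (d.a.(rec X. b.d.a.X\{d})\{d})\{d} :: stopped
Reachable graph of Q (6 states):
  q0 = rec X. b.d.(a.X\{d} + d.0) :: —b→ q1
  q1 = d.(a.(rec X. b.d.(a.X\{d} + d.0))\{d} + d.0) :: —d→ q2
  q2 = a.(rec X. b.d.(a.X\{d} + d.0))\{d} + d.0 :: —a→ q3, —d→ q4
  q3 = (rec X. b.d.(a.X\{d} + d.0))\{d} :: —b→ q5
  q4 = 0 :: stopped
  q5 = (d.(a.(rec X. b.d.(a.X\{d} + d.0))\{d} + d.0))\{d} :: stopped
Bisimilarity quotient blocks:
  B0 = {p0}
  B1 = {p1}
  B2 = {p2}
  B3 = {p3, q3}
  B4 = {p4, q4, q5}
  B5 = {q0}
  B6 = {q1}
  B7 = {q2}
p0 ∈ B0, q0 ∈ B5 → different blocks

not bisimilar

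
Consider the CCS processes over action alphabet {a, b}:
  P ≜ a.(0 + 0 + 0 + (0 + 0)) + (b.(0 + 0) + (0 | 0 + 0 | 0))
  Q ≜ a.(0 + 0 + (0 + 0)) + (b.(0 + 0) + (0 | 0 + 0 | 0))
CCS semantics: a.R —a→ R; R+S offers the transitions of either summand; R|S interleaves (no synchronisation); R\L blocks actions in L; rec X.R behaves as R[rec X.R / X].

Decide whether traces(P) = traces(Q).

P's transition system — 3 states:
  p0 = a.(0 + 0 + 0 + (0 + 0)) + (b.(0 + 0) + (0 | 0 + 0 | 0)) → --a--▸ p1, --b--▸ p2
  p1 = 0 + 0 + 0 + (0 + 0) → ∅
  p2 = 0 + 0 → ∅
Q's transition system — 3 states:
  q0 = a.(0 + 0 + (0 + 0)) + (b.(0 + 0) + (0 | 0 + 0 | 0)) → --a--▸ q1, --b--▸ q2
  q1 = 0 + 0 + (0 + 0) → ∅
  q2 = 0 + 0 → ∅
Partition-refinement fixed point:
  B0 = {p0, q0}
  B1 = {p1, p2, q1, q2}
p0 ∈ B0, q0 ∈ B0 → same block
Bisimilar ⇒ trace-equivalent.

traces(P) = traces(Q)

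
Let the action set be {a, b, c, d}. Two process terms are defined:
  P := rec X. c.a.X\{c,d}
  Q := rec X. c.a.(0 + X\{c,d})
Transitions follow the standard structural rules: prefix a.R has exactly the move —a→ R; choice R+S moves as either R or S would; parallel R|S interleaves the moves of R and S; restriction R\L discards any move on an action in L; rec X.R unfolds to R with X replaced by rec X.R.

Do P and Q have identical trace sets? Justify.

YES

P's transition system — 3 states:
  s0 = rec X. c.a.X\{c,d} :: -c-> s1
  s1 = a.(rec X. c.a.X\{c,d})\{c,d} :: -a-> s2
  s2 = (rec X. c.a.X\{c,d})\{c,d} :: ·
Q's transition system — 3 states:
  t0 = rec X. c.a.(0 + X\{c,d}) :: -c-> t1
  t1 = a.(0 + (rec X. c.a.(0 + X\{c,d}))\{c,d}) :: -a-> t2
  t2 = 0 + (rec X. c.a.(0 + X\{c,d}))\{c,d} :: ·
Coarsest stable partition (strong bisimilarity classes):
  B0 = {s0, t0}
  B1 = {s1, t1}
  B2 = {s2, t2}
s0 ∈ B0, t0 ∈ B0 → same block
Bisimilar ⇒ trace-equivalent.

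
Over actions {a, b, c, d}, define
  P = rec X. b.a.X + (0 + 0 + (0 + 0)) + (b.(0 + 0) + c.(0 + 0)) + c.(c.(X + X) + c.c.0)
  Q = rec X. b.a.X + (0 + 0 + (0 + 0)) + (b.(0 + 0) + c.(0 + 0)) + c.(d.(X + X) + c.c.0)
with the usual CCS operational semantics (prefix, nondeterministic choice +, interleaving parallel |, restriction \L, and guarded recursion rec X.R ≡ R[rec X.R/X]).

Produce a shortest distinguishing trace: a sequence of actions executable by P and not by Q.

LTS(P): 7 reachable states
  p0 = rec X. b.a.X + (0 + 0 + (0 + 0)) + (b.(0 + 0) + c.(0 + 0)) + c.(c.(X + X) + c.c.0) :: -b-> p1, -b-> p2, -c-> p1, -c-> p3
  p1 = 0 + 0 :: (no moves)
  p2 = a.(rec X. b.a.X + (0 + 0 + (0 + 0)) + (b.(0 + 0) + c.(0 + 0)) + c.(c.(X + X) + c.c.0)) :: -a-> p0
  p3 = c.((rec X. b.a.X + (0 + 0 + (0 + 0)) + (b.(0 + 0) + c.(0 + 0)) + c.(c.(X + X) + c.c.0)) + (rec X. b.a.X + (0 + 0 + (0 + 0)) + (b.(0 + 0) + c.(0 + 0)) + c.(c.(X + X) + c.c.0))) + c.c.0 :: -c-> p4, -c-> p5
  p4 = (rec X. b.a.X + (0 + 0 + (0 + 0)) + (b.(0 + 0) + c.(0 + 0)) + c.(c.(X + X) + c.c.0)) + (rec X. b.a.X + (0 + 0 + (0 + 0)) + (b.(0 + 0) + c.(0 + 0)) + c.(c.(X + X) + c.c.0)) :: -b-> p1, -b-> p2, -c-> p1, -c-> p3
  p5 = c.0 :: -c-> p6
  p6 = 0 :: (no moves)
LTS(Q): 7 reachable states
  q0 = rec X. b.a.X + (0 + 0 + (0 + 0)) + (b.(0 + 0) + c.(0 + 0)) + c.(d.(X + X) + c.c.0) :: -b-> q1, -b-> q2, -c-> q1, -c-> q3
  q1 = 0 + 0 :: (no moves)
  q2 = a.(rec X. b.a.X + (0 + 0 + (0 + 0)) + (b.(0 + 0) + c.(0 + 0)) + c.(d.(X + X) + c.c.0)) :: -a-> q0
  q3 = d.((rec X. b.a.X + (0 + 0 + (0 + 0)) + (b.(0 + 0) + c.(0 + 0)) + c.(d.(X + X) + c.c.0)) + (rec X. b.a.X + (0 + 0 + (0 + 0)) + (b.(0 + 0) + c.(0 + 0)) + c.(d.(X + X) + c.c.0))) + c.c.0 :: -c-> q4, -d-> q5
  q4 = c.0 :: -c-> q6
  q5 = (rec X. b.a.X + (0 + 0 + (0 + 0)) + (b.(0 + 0) + c.(0 + 0)) + c.(d.(X + X) + c.c.0)) + (rec X. b.a.X + (0 + 0 + (0 + 0)) + (b.(0 + 0) + c.(0 + 0)) + c.(d.(X + X) + c.c.0)) :: -b-> q1, -b-> q2, -c-> q1, -c-> q3
  q6 = 0 :: (no moves)
Run σ = ⟨ccb⟩ on P: start {p0}
  after c @ step 1: {p1, p3}
  after c @ step 2: {p4, p5}
  after b @ step 3: {p1, p2}
  ✓ P
Run σ = ⟨ccb⟩ on Q: start {q0}
  after c @ step 1: {q1, q3}
  after c @ step 2: {q4}
  after b @ step 3: ∅  — Q cannot continue

ccb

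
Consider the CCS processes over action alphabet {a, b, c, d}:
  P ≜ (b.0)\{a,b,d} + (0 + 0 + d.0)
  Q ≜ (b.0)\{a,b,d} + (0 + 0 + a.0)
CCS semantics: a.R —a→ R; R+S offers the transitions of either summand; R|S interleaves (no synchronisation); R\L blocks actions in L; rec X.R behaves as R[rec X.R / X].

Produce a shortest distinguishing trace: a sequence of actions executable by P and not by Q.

LTS(P): 2 reachable states
  s0 = (b.0)\{a,b,d} + (0 + 0 + d.0) has moves -d-> s1
  s1 = 0 has moves (no moves)
LTS(Q): 2 reachable states
  t0 = (b.0)\{a,b,d} + (0 + 0 + a.0) has moves -a-> t1
  t1 = 0 has moves (no moves)
Run σ = ⟨d⟩ on P: start {s0}
  step 1 (d): {s1}
  ✓ P
Run σ = ⟨d⟩ on Q: start {t0}
  step 1 (d): no successor for Q

d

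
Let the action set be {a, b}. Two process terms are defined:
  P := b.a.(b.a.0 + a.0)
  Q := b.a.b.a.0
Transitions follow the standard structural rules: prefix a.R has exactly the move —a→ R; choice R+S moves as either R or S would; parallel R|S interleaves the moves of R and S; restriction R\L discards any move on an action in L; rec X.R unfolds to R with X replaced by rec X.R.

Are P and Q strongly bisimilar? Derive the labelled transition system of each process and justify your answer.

LTS(P): 5 reachable states
  u0 = b.a.(b.a.0 + a.0) ⊢ ··b··> u1
  u1 = a.(b.a.0 + a.0) ⊢ ··a··> u2
  u2 = b.a.0 + a.0 ⊢ ··a··> u3, ··b··> u4
  u3 = 0 ⊢ (no moves)
  u4 = a.0 ⊢ ··a··> u3
LTS(Q): 5 reachable states
  v0 = b.a.b.a.0 ⊢ ··b··> v1
  v1 = a.b.a.0 ⊢ ··a··> v2
  v2 = b.a.0 ⊢ ··b··> v3
  v3 = a.0 ⊢ ··a··> v4
  v4 = 0 ⊢ (no moves)
Partition-refinement fixed point:
  B0 = {u0}
  B1 = {u1}
  B2 = {u2}
  B3 = {u3, v4}
  B4 = {u4, v3}
  B5 = {v0}
  B6 = {v1}
  B7 = {v2}
u0 ∈ B0, v0 ∈ B5 → different blocks

NO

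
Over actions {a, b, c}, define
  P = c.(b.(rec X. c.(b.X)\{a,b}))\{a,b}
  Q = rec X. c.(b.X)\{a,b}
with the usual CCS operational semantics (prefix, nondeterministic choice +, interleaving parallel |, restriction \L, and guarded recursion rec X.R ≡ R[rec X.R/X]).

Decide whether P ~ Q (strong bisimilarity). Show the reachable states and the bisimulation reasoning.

P ~ Q

LTS(P): 2 reachable states
  p0 = c.(b.(rec X. c.(b.X)\{a,b}))\{a,b} | --c--▸ p1
  p1 = (b.(rec X. c.(b.X)\{a,b}))\{a,b} | (no moves)
LTS(Q): 2 reachable states
  q0 = rec X. c.(b.X)\{a,b} | --c--▸ q1
  q1 = (b.(rec X. c.(b.X)\{a,b}))\{a,b} | (no moves)
Partition-refinement fixed point:
  B0 = {p0, q0}
  B1 = {p1, q1}
p0 ∈ B0, q0 ∈ B0 → same block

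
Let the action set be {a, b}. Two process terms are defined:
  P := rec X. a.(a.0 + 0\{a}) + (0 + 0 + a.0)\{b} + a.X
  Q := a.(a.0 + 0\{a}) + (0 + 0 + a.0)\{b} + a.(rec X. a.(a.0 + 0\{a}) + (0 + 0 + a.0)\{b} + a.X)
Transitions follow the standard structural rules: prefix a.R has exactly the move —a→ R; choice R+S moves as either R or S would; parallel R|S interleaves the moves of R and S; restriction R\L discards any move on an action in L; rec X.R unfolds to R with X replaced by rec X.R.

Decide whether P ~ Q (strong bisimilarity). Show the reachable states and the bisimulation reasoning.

bisimilar

LTS(P): 4 reachable states
  p0 = rec X. a.(a.0 + 0\{a}) + (0 + 0 + a.0)\{b} + a.X ⊢ -a-> p0, -a-> p1, -a-> p2
  p1 = 0\{b} ⊢ ·
  p2 = a.0 + 0\{a} ⊢ -a-> p3
  p3 = 0 ⊢ ·
LTS(Q): 5 reachable states
  q0 = a.(a.0 + 0\{a}) + (0 + 0 + a.0)\{b} + a.(rec X. a.(a.0 + 0\{a}) + (0 + 0 + a.0)\{b} + a.X) ⊢ -a-> q1, -a-> q2, -a-> q3
  q1 = 0\{b} ⊢ ·
  q2 = a.0 + 0\{a} ⊢ -a-> q4
  q3 = rec X. a.(a.0 + 0\{a}) + (0 + 0 + a.0)\{b} + a.X ⊢ -a-> q1, -a-> q2, -a-> q3
  q4 = 0 ⊢ ·
Bisimilarity quotient blocks:
  B0 = {p0, q0, q3}
  B1 = {p2, q2}
  B2 = {p1, p3, q1, q4}
p0 ∈ B0, q0 ∈ B0 → same block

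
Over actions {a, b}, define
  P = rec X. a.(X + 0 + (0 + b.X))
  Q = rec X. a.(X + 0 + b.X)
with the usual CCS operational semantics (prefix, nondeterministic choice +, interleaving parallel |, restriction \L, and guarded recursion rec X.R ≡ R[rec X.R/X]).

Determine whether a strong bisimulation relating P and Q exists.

P ~ Q

Reachable graph of P (2 states):
  u0 = rec X. a.(X + 0 + (0 + b.X)) has moves -a-> u1
  u1 = (rec X. a.(X + 0 + (0 + b.X))) + 0 + (0 + b.(rec X. a.(X + 0 + (0 + b.X)))) has moves -a-> u1, -b-> u0
Reachable graph of Q (2 states):
  v0 = rec X. a.(X + 0 + b.X) has moves -a-> v1
  v1 = (rec X. a.(X + 0 + b.X)) + 0 + b.(rec X. a.(X + 0 + b.X)) has moves -a-> v1, -b-> v0
Coarsest stable partition (strong bisimilarity classes):
  B0 = {u0, v0}
  B1 = {u1, v1}
u0 ∈ B0, v0 ∈ B0 → same block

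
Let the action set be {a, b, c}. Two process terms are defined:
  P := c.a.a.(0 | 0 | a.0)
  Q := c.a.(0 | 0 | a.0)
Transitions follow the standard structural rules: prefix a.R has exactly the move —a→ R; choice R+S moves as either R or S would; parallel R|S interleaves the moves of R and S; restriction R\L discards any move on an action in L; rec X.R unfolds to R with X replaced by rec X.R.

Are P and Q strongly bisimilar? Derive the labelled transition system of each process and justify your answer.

LTS(P): 5 reachable states
  p0 = c.a.a.(0 | 0 | a.0) :: -c-> p1
  p1 = a.a.(0 | 0 | a.0) :: -a-> p2
  p2 = a.(0 | 0 | a.0) :: -a-> p3
  p3 = 0 | 0 | a.0 :: -a-> p4
  p4 = 0 | 0 | 0 :: deadlocked
LTS(Q): 4 reachable states
  q0 = c.a.(0 | 0 | a.0) :: -c-> q1
  q1 = a.(0 | 0 | a.0) :: -a-> q2
  q2 = 0 | 0 | a.0 :: -a-> q3
  q3 = 0 | 0 | 0 :: deadlocked
Coarsest stable partition (strong bisimilarity classes):
  B0 = {p0}
  B1 = {p1}
  B2 = {p2, q1}
  B3 = {p3, q2}
  B4 = {p4, q3}
  B5 = {q0}
p0 ∈ B0, q0 ∈ B5 → different blocks

NO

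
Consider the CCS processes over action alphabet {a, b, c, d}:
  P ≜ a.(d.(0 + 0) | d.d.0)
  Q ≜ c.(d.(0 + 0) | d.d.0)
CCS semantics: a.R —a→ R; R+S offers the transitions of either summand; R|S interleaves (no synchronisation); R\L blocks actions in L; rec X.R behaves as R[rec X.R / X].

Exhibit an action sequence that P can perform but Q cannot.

Reachable graph of P (7 states):
  p0 = a.(d.(0 + 0) | d.d.0) :: =a=> p1
  p1 = d.(0 + 0) | d.d.0 :: =d=> p2, =d=> p3
  p2 = (0 + 0) | d.d.0 :: =d=> p4
  p3 = d.(0 + 0) | d.0 :: =d=> p4, =d=> p5
  p4 = (0 + 0) | d.0 :: =d=> p6
  p5 = d.(0 + 0) | 0 :: =d=> p6
  p6 = (0 + 0) | 0 :: ∅
Reachable graph of Q (7 states):
  q0 = c.(d.(0 + 0) | d.d.0) :: =c=> q1
  q1 = d.(0 + 0) | d.d.0 :: =d=> q2, =d=> q3
  q2 = (0 + 0) | d.d.0 :: =d=> q4
  q3 = d.(0 + 0) | d.0 :: =d=> q4, =d=> q5
  q4 = (0 + 0) | d.0 :: =d=> q6
  q5 = d.(0 + 0) | 0 :: =d=> q6
  q6 = (0 + 0) | 0 :: ∅
Trace ⟨a⟩ through P, begin at {p0}:
  step 1 (a): {p1}
  — P admits the full trace.
Trace ⟨a⟩ through Q, begin at {q0}:
  step 1 (a): no successor for Q

a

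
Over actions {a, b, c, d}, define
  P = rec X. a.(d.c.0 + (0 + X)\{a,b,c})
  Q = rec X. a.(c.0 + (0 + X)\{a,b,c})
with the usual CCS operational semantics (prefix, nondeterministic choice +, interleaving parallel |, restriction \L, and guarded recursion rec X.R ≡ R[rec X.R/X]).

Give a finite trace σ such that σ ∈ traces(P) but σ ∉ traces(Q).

ad

Reachable graph of P (4 states):
  m0 = rec X. a.(d.c.0 + (0 + X)\{a,b,c}) | =a=> m1
  m1 = d.c.0 + (0 + (rec X. a.(d.c.0 + (0 + X)\{a,b,c})))\{a,b,c} | =d=> m2
  m2 = c.0 | =c=> m3
  m3 = 0 | stopped
Reachable graph of Q (3 states):
  n0 = rec X. a.(c.0 + (0 + X)\{a,b,c}) | =a=> n1
  n1 = c.0 + (0 + (rec X. a.(c.0 + (0 + X)\{a,b,c})))\{a,b,c} | =c=> n2
  n2 = 0 | stopped
Executing ad from P (initial set {m0}):
  after a @ step 1: {m1}
  after d @ step 2: {m2}
  — P admits the full trace.
Executing ad from Q (initial set {n0}):
  after a @ step 1: {n1}
  after d @ step 2: ∅ (Q stuck)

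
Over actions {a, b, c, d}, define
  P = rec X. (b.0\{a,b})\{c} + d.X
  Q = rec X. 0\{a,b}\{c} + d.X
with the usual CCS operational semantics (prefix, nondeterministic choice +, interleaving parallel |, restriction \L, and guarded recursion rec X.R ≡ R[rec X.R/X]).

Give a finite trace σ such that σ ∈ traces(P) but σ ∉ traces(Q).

LTS(P): 2 reachable states
  p0 = rec X. (b.0\{a,b})\{c} + d.X | =b=> p1, =d=> p0
  p1 = 0\{a,b}\{c} | (no moves)
LTS(Q): 1 reachable states
  q0 = rec X. 0\{a,b}\{c} + d.X | =d=> q0
Executing b from P (initial set {p0}):
  [1] b ⇒ {p1}
  ✓ P
Executing b from Q (initial set {q0}):
  [1] b ⇒ no successor for Q

b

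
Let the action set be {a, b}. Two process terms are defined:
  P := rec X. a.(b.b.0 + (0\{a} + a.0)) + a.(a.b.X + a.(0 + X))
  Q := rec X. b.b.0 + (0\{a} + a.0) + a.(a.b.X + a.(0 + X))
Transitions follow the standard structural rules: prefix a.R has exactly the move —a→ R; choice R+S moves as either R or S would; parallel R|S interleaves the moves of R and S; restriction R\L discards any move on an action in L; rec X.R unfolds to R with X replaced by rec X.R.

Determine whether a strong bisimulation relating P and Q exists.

P's transition system — 7 states:
  p0 = rec X. a.(b.b.0 + (0\{a} + a.0)) + a.(a.b.X + a.(0 + X)) → ··a··> p1, ··a··> p2
  p1 = a.b.(rec X. a.(b.b.0 + (0\{a} + a.0)) + a.(a.b.X + a.(0 + X))) + a.(0 + (rec X. a.(b.b.0 + (0\{a} + a.0)) + a.(a.b.X + a.(0 + X)))) → ··a··> p3, ··a··> p4
  p2 = b.b.0 + (0\{a} + a.0) → ··a··> p5, ··b··> p6
  p3 = 0 + (rec X. a.(b.b.0 + (0\{a} + a.0)) + a.(a.b.X + a.(0 + X))) → ··a··> p1, ··a··> p2
  p4 = b.(rec X. a.(b.b.0 + (0\{a} + a.0)) + a.(a.b.X + a.(0 + X))) → ··b··> p0
  p5 = 0 → (no moves)
  p6 = b.0 → ··b··> p5
Q's transition system — 6 states:
  q0 = rec X. b.b.0 + (0\{a} + a.0) + a.(a.b.X + a.(0 + X)) → ··a··> q1, ··a··> q2, ··b··> q3
  q1 = 0 → (no moves)
  q2 = a.b.(rec X. b.b.0 + (0\{a} + a.0) + a.(a.b.X + a.(0 + X))) + a.(0 + (rec X. b.b.0 + (0\{a} + a.0) + a.(a.b.X + a.(0 + X)))) → ··a··> q4, ··a··> q5
  q3 = b.0 → ··b··> q1
  q4 = 0 + (rec X. b.b.0 + (0\{a} + a.0) + a.(a.b.X + a.(0 + X))) → ··a··> q1, ··a··> q2, ··b··> q3
  q5 = b.(rec X. b.b.0 + (0\{a} + a.0) + a.(a.b.X + a.(0 + X))) → ··b··> q0
Partition-refinement fixed point:
  B0 = {p0, p3}
  B1 = {p1}
  B2 = {p4}
  B3 = {p2}
  B4 = {p5, q1}
  B5 = {p6, q3}
  B6 = {q0, q4}
  B7 = {q2}
  B8 = {q5}
p0 ∈ B0, q0 ∈ B6 → different blocks

NO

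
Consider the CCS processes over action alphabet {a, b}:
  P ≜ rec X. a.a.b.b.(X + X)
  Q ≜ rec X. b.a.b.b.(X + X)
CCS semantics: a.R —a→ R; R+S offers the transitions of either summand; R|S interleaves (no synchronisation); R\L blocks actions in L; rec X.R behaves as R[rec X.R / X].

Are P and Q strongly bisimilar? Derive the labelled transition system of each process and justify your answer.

not bisimilar

LTS(P): 5 reachable states
  m0 = rec X. a.a.b.b.(X + X) ⊢ —a→ m1
  m1 = a.b.b.((rec X. a.a.b.b.(X + X)) + (rec X. a.a.b.b.(X + X))) ⊢ —a→ m2
  m2 = b.b.((rec X. a.a.b.b.(X + X)) + (rec X. a.a.b.b.(X + X))) ⊢ —b→ m3
  m3 = b.((rec X. a.a.b.b.(X + X)) + (rec X. a.a.b.b.(X + X))) ⊢ —b→ m4
  m4 = (rec X. a.a.b.b.(X + X)) + (rec X. a.a.b.b.(X + X)) ⊢ —a→ m1
LTS(Q): 5 reachable states
  n0 = rec X. b.a.b.b.(X + X) ⊢ —b→ n1
  n1 = a.b.b.((rec X. b.a.b.b.(X + X)) + (rec X. b.a.b.b.(X + X))) ⊢ —a→ n2
  n2 = b.b.((rec X. b.a.b.b.(X + X)) + (rec X. b.a.b.b.(X + X))) ⊢ —b→ n3
  n3 = b.((rec X. b.a.b.b.(X + X)) + (rec X. b.a.b.b.(X + X))) ⊢ —b→ n4
  n4 = (rec X. b.a.b.b.(X + X)) + (rec X. b.a.b.b.(X + X)) ⊢ —b→ n1
Coarsest stable partition (strong bisimilarity classes):
  B0 = {m0, m4}
  B1 = {m1}
  B2 = {m2}
  B3 = {m3}
  B4 = {n0, n4}
  B5 = {n1}
  B6 = {n2}
  B7 = {n3}
m0 ∈ B0, n0 ∈ B4 → different blocks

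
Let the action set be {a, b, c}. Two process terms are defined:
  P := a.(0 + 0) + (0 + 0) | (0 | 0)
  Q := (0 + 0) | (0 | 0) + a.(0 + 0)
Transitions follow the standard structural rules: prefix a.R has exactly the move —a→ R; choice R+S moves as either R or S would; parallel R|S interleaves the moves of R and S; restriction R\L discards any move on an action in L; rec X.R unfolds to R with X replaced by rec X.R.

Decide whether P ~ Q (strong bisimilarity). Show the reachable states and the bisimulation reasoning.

Reachable graph of P (2 states):
  s0 = a.(0 + 0) + (0 + 0) | (0 | 0) → ··a··> s1
  s1 = 0 + 0 → ∅
Reachable graph of Q (2 states):
  t0 = (0 + 0) | (0 | 0) + a.(0 + 0) → ··a··> t1
  t1 = 0 + 0 → ∅
Partition-refinement fixed point:
  B0 = {s0, t0}
  B1 = {s1, t1}
s0 ∈ B0, t0 ∈ B0 → same block

bisimilar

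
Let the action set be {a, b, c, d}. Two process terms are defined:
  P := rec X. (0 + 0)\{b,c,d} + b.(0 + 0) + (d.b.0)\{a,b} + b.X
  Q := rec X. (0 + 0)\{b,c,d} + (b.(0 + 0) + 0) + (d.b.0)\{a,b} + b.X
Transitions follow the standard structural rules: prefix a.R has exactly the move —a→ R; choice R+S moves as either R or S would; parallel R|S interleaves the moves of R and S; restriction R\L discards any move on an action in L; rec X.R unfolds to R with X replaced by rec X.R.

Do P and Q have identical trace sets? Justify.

trace-equivalent

LTS(P): 3 reachable states
  s0 = rec X. (0 + 0)\{b,c,d} + b.(0 + 0) + (d.b.0)\{a,b} + b.X has moves =b=> s0, =b=> s1, =d=> s2
  s1 = 0 + 0 has moves (no moves)
  s2 = (b.0)\{a,b} has moves (no moves)
LTS(Q): 3 reachable states
  t0 = rec X. (0 + 0)\{b,c,d} + (b.(0 + 0) + 0) + (d.b.0)\{a,b} + b.X has moves =b=> t0, =b=> t1, =d=> t2
  t1 = 0 + 0 has moves (no moves)
  t2 = (b.0)\{a,b} has moves (no moves)
Partition-refinement fixed point:
  B0 = {s0, t0}
  B1 = {s1, s2, t1, t2}
s0 ∈ B0, t0 ∈ B0 → same block
Bisimilar ⇒ trace-equivalent.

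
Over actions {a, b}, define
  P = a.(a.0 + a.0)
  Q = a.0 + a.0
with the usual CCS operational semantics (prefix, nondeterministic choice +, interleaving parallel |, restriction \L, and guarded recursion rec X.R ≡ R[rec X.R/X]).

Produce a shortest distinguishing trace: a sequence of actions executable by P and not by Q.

aa

Reachable graph of P (3 states):
  u0 = a.(a.0 + a.0) :: ··a··> u1
  u1 = a.0 + a.0 :: ··a··> u2
  u2 = 0 :: deadlocked
Reachable graph of Q (2 states):
  v0 = a.0 + a.0 :: ··a··> v1
  v1 = 0 :: deadlocked
Trace ⟨aa⟩ through P, begin at {u0}:
  [1] a ⇒ {u1}
  [2] a ⇒ {u2}
  — P admits the full trace.
Trace ⟨aa⟩ through Q, begin at {v0}:
  [1] a ⇒ {v1}
  [2] a ⇒ ∅ (Q stuck)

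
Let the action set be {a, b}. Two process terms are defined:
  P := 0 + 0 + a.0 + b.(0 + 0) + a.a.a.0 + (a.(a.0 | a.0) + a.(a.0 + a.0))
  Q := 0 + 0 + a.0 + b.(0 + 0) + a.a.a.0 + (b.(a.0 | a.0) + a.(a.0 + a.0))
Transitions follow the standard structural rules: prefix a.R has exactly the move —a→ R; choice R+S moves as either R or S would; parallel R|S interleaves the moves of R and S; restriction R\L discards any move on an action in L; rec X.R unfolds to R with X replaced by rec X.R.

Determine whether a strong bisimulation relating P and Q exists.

P ≁ Q

P's transition system — 10 states:
  m0 = 0 + 0 + a.0 + b.(0 + 0) + a.a.a.0 + (a.(a.0 | a.0) + a.(a.0 + a.0)) ⊢ ··a··> m1, ··a··> m2, ··a··> m3, ··a··> m4, ··b··> m5
  m1 = 0 ⊢ ·
  m2 = a.0 + a.0 ⊢ ··a··> m1
  m3 = a.0 | a.0 ⊢ ··a··> m6, ··a··> m7
  m4 = a.a.0 ⊢ ··a··> m8
  m5 = 0 + 0 ⊢ ·
  m6 = 0 | a.0 ⊢ ··a··> m9
  m7 = a.0 | 0 ⊢ ··a··> m9
  m8 = a.0 ⊢ ··a··> m1
  m9 = 0 | 0 ⊢ ·
Q's transition system — 10 states:
  n0 = 0 + 0 + a.0 + b.(0 + 0) + a.a.a.0 + (b.(a.0 | a.0) + a.(a.0 + a.0)) ⊢ ··a··> n1, ··a··> n2, ··a··> n3, ··b··> n4, ··b··> n5
  n1 = 0 ⊢ ·
  n2 = a.0 + a.0 ⊢ ··a··> n1
  n3 = a.a.0 ⊢ ··a··> n6
  n4 = 0 + 0 ⊢ ·
  n5 = a.0 | a.0 ⊢ ··a··> n7, ··a··> n8
  n6 = a.0 ⊢ ··a··> n1
  n7 = 0 | a.0 ⊢ ··a··> n9
  n8 = a.0 | 0 ⊢ ··a··> n9
  n9 = 0 | 0 ⊢ ·
Bisimilarity quotient blocks:
  B0 = {m0}
  B1 = {m1, m5, m9, n1, n4, n9}
  B2 = {m3, m4, n3, n5}
  B3 = {m2, m6, m7, m8, n2, n6, n7, n8}
  B4 = {n0}
m0 ∈ B0, n0 ∈ B4 → different blocks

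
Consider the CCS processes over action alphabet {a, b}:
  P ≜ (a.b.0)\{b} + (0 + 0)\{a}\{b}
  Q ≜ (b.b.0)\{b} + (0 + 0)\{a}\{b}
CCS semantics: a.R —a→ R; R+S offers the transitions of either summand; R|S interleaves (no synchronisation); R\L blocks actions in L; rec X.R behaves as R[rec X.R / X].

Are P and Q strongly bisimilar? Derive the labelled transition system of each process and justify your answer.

NO

LTS(P): 2 reachable states
  s0 = (a.b.0)\{b} + (0 + 0)\{a}\{b} has moves =a=> s1
  s1 = (b.0)\{b} has moves (no moves)
LTS(Q): 1 reachable states
  t0 = (b.b.0)\{b} + (0 + 0)\{a}\{b} has moves (no moves)
Partition-refinement fixed point:
  B0 = {s0}
  B1 = {s1, t0}
s0 ∈ B0, t0 ∈ B1 → different blocks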